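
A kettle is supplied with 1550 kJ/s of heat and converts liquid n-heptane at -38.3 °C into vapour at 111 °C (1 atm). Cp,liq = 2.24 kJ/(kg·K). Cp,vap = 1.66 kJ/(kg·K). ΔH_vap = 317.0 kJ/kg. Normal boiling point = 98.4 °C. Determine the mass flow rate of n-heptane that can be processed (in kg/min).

Δh = 2.24×(98.4−-38.3) + 317.0 + 1.66×(111−98.4) = 644.12 kJ/kg
Q = 1550 kJ/s = 1550 kJ/s = 93000 kJ/min
ṁ = Q/Δh = 93000 / 644.12 = 144.38 kg/min

ṁ = 144 kg/min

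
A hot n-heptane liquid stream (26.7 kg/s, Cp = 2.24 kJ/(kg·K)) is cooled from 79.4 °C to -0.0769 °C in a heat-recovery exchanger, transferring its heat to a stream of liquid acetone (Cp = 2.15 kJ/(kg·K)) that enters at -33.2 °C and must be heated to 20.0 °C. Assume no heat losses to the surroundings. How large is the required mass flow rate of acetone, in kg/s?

ṁ_c = 41.6 kg/s

Heat released by hot stream: Q = 26.7 × 2.24 × (79.4 − -0.0769) = 4753.4 kJ/s
Energy balance on cold side (adiabatic exchanger): Q = ṁ_c·Cp_c·(T_c,out − T_c,in)
ṁ_c = 4753.4 / [2.15 × (20.0 − -33.2)] = 41.558 kg/s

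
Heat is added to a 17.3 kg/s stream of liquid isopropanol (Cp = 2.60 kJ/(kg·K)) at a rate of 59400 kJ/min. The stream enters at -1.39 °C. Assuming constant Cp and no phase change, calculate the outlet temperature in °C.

Q = 59400 kJ/min = 990 kJ/s
ΔT = Q/(ṁ·Cp) = 990/(17.3×2.60) = 22.01 K
T_out = -1.39 + 22.01 = 20.62 °C

T_out = 20.6 °C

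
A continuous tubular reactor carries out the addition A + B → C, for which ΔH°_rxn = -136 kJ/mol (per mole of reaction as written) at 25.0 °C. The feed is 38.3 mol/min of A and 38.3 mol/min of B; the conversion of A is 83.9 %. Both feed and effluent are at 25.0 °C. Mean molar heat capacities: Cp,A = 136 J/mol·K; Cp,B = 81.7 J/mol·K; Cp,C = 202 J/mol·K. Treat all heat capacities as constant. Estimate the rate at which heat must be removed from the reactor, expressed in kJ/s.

Q_out = 72.8 kJ/s

Extent of reaction ξ = 0.839 × 38.3 = 32.134 mol/min
Reaction term: ξ·ΔH°_rxn = 32.134 × -136 = -4370.2 kJ/min
Q = ΔH = -4370.2 kJ/min = -72.836 kW
Heat removed = 72.836 kJ/s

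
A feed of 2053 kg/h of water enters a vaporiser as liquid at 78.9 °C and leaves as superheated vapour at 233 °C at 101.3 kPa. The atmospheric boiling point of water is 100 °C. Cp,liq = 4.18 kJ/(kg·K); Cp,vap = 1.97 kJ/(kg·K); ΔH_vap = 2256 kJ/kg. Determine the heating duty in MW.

Q = 1.49 MW

liquid 78.9→100 °C: 88.198 kJ/kg
vaporisation at 100 °C: 2256 kJ/kg
vapour 100→233 °C: 262.01 kJ/kg
Δh = 88.198 + 2256 + 262.01 = 2606.2 kJ/kg
Q = ṁ·Δh = 2053 kg/h × 2606.2 kJ/kg = 5.3505e+06 kJ/h
|Q| = 1486.3 kW = 1.4863 MW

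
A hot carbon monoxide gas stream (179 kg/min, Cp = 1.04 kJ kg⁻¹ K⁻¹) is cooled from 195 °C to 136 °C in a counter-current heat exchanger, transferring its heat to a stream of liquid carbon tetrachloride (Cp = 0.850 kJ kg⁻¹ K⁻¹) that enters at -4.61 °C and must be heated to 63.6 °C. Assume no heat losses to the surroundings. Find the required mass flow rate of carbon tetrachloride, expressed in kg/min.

Heat released by hot stream: Q = 179 × 1.04 × (195 − 136) = 10983 kJ/min
Energy balance on cold side (adiabatic exchanger): Q = ṁ_c·Cp_c·(T_c,out − T_c,in)
ṁ_c = 10983 / [0.850 × (63.6 − -4.61)] = 189.44 kg/min

ṁ_c = 189 kg/min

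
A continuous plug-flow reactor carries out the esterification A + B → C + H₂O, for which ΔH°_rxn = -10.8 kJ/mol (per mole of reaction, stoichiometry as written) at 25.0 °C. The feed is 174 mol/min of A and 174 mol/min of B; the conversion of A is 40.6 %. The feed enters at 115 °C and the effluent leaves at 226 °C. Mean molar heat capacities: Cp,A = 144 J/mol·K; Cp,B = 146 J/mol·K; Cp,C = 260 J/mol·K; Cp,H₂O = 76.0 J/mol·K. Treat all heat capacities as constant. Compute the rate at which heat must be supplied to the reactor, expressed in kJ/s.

Extent of reaction ξ = 0.406 × 174 = 70.644 mol/min
Reaction term: ξ·ΔH°_rxn = 70.644 × -10.8 = -762.96 kJ/min
Sensible, feed 115→25 °C: -4541.4 kJ/min
Outlet flows (mol/min): A 103.36, B 103.36, C 70.644, H₂O 70.644
Sensible, products 25→226 °C: 10796 kJ/min
Q = ΔH = 5491.3 kJ/min = 91.521 kW
Heat supplied = 91.521 kJ/s

Q_in = 91.5 kJ/s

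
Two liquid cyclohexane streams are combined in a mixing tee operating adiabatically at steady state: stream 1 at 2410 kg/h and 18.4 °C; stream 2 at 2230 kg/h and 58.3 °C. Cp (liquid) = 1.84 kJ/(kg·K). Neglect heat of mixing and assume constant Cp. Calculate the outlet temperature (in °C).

No heat crosses the boundary, so H_out = H_in.
T_out = Σ ṁᵢCp,ᵢTᵢ / Σ ṁᵢCp,ᵢ
      = 320810 / 8537.6 = 37.576 °C

T_out = 37.6 °C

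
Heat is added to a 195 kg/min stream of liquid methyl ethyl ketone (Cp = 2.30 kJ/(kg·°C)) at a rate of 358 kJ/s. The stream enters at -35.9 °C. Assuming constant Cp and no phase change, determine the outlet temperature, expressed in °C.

Q = 358 kJ/s = 21480 kJ/min
ΔT = Q/(ṁ·Cp) = 21480/(195×2.30) = 47.893 K
T_out = -35.9 + 47.893 = 11.993 °C

T_out = 12.0 °C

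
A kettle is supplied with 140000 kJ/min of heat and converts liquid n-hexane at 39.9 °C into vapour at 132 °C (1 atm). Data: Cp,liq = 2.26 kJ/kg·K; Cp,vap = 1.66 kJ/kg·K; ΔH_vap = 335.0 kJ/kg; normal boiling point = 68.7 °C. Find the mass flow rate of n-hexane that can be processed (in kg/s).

ṁ = 4.62 kg/s

Δh = 2.26×(68.7−39.9) + 335.0 + 1.66×(132−68.7) = 505.17 kJ/kg
Q = 140000 kJ/min = 2333.3 kJ/s = 2333.3 kJ/s
ṁ = Q/Δh = 2333.3 / 505.17 = 4.6189 kg/s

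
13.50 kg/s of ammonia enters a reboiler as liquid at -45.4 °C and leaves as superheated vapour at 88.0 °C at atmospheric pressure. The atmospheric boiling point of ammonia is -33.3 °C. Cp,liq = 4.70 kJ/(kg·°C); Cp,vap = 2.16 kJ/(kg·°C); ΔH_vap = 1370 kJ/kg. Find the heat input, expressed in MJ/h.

Q = 82100 MJ/h

liquid -45.4→-33.3 °C: 56.87 kJ/kg
vaporisation at -33.3 °C: 1370 kJ/kg
vapour -33.3→88.0 °C: 262.01 kJ/kg
Δh = 56.87 + 1370 + 262.01 = 1688.9 kJ/kg
Q = ṁ·Δh = 13.50 kg/s × 1688.9 kJ/kg = 22800 kJ/s
|Q| = 22800 kW = 82079 MJ/h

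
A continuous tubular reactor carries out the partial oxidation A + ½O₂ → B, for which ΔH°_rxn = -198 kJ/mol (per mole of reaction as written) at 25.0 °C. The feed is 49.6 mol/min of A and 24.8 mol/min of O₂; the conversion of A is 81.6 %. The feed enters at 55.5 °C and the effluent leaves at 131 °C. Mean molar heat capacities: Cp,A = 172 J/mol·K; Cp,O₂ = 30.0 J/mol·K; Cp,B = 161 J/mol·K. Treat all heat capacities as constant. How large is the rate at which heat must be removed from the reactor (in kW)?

Extent of reaction ξ = 0.816 × 49.6 = 40.474 mol/min
Reaction term: ξ·ΔH°_rxn = 40.474 × -198 = -8013.8 kJ/min
Sensible, feed 55.5→25 °C: -282.89 kJ/min
Outlet flows (mol/min): A 9.1264, O₂ 4.5632, B 40.474
Sensible, products 25→131 °C: 871.63 kJ/min
Q = ΔH = -7425 kJ/min = -123.75 kW
Heat removed = 123.75 kW

Q_out = 124 kW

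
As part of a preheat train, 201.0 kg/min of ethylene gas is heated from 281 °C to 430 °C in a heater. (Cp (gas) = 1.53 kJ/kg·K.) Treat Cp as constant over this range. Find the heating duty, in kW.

Q = 764 kW

Q = ṁ·Cp·ΔT = 201.0 × 1.53 × (430 − 281) = 45822 kJ/min
Converting: 45822 / 60 s = 763.7 kW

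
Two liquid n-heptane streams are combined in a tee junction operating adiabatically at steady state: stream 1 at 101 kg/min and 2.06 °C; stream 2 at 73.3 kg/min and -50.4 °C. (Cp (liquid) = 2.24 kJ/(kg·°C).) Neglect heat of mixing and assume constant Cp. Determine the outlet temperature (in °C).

T_out = -20.0 °C

Adiabatic, steady state ⇒ Σ ṁᵢCp,ᵢ(T_out − Tᵢ) = 0
T_out = Σ ṁᵢCp,ᵢTᵢ / Σ ṁᵢCp,ᵢ
      = -7809.2 / 390.43 = -20.001 °C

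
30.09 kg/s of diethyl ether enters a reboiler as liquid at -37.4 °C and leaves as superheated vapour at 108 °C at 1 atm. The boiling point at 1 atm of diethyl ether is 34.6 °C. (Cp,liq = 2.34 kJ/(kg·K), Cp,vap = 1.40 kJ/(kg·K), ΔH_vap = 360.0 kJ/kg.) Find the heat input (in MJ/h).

liquid -37.4→34.6 °C: 168.48 kJ/kg
vaporisation at 34.6 °C: 360 kJ/kg
vapour 34.6→108 °C: 102.76 kJ/kg
Δh = 168.48 + 360 + 102.76 = 631.24 kJ/kg
Q = ṁ·Δh = 30.09 kg/s × 631.24 kJ/kg = 18994 kJ/s
|Q| = 18994 kW = 68378 MJ/h

Q = 68400 MJ/h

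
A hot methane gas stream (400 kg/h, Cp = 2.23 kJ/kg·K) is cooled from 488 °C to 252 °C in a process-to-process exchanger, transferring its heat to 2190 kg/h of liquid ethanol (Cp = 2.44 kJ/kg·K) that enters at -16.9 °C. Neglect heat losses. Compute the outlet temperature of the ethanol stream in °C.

Heat released by hot stream: Q = 400 × 2.23 × (488 − 252) = 210510 kJ/h
Energy balance on cold side (adiabatic exchanger): Q = ṁ_c·Cp_c·(T_c,out − T_c,in)
T_c,out = -16.9 + 210510/(2190 × 2.44) = 22.495 °C

T_c,out = 22.5 °C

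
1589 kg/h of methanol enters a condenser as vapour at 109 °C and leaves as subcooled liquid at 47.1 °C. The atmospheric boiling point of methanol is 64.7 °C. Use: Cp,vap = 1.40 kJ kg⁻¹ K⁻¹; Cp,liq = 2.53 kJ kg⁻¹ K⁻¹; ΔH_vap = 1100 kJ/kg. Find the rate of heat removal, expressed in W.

vapour 109→64.7 °C: -62.02 kJ/kg
condensation at 64.7 °C: -1100 kJ/kg
liquid 64.7→47.1 °C: -44.528 kJ/kg
Δh = -62.02 + -1100 + -44.528 = -1206.5 kJ/kg
Q = ṁ·Δh = 1589 kg/h × -1206.5 kJ/kg = -1.9172e+06 kJ/h
|Q| = 532.56 kW = 532560 W

Q_c = 533000 W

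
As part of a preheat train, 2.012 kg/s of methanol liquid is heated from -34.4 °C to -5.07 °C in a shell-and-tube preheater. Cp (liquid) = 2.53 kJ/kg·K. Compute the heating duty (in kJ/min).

Q = 8960 kJ/min

Q = ṁ·Cp·ΔT = 2.012 × 2.53 × (-5.07 − -34.4) = 149.3 kJ/s
Heating duty = 8958 kJ/min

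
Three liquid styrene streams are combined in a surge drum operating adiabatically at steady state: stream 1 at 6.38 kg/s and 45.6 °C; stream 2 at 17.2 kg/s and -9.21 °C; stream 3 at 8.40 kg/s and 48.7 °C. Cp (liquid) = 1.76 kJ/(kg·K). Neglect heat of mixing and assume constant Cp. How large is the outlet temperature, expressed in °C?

T_out = 16.9 °C

Energy balance with Q = 0: Σ ṁᵢCp,ᵢ(T_out − Tᵢ) = 0
Σ ṁᵢCp,ᵢTᵢ = 6.38×1.76×45.6 + 17.2×1.76×-9.21 + 8.40×1.76×48.7 = 953.21
Σ ṁᵢCp,ᵢ = 6.38×1.76 + 17.2×1.76 + 8.40×1.76 = 56.285
T_out = 953.21 / 56.285 = 16.935 °C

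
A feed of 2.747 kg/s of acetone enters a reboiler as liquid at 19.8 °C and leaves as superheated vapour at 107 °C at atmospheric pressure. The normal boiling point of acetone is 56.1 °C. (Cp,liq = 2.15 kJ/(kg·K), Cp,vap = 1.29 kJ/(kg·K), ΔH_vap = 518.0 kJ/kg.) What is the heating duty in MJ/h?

Q = 6540 MJ/h

liquid 19.8→56.1 °C: 78.045 kJ/kg
vaporisation at 56.1 °C: 518 kJ/kg
vapour 56.1→107 °C: 65.661 kJ/kg
Δh = 78.045 + 518 + 65.661 = 661.71 kJ/kg
Q = ṁ·Δh = 2.747 kg/s × 661.71 kJ/kg = 1817.7 kJ/s
|Q| = 1817.7 kW = 6543.7 MJ/h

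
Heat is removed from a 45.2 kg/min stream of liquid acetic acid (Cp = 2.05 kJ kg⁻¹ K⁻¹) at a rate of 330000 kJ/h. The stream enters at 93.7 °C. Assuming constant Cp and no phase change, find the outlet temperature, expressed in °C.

T_out = 34.3 °C

Q = 330000 kJ/h = 5500 kJ/min
ΔT = Q/(ṁ·Cp) = 5500/(45.2×2.05) = 59.357 K
T_out = 93.7 − 59.357 = 34.343 °C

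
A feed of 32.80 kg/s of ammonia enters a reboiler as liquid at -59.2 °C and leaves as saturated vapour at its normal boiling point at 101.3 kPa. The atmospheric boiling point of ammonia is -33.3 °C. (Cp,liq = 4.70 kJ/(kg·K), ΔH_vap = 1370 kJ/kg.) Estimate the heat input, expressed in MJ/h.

Q = 176000 MJ/h

liquid -59.2→-33.3 °C: 121.73 kJ/kg
vaporisation at -33.3 °C: 1370 kJ/kg
Δh = 121.73 + 1370 = 1491.7 kJ/kg
Q = ṁ·Δh = 32.80 kg/s × 1491.7 kJ/kg = 48929 kJ/s
|Q| = 48929 kW = 176140 MJ/h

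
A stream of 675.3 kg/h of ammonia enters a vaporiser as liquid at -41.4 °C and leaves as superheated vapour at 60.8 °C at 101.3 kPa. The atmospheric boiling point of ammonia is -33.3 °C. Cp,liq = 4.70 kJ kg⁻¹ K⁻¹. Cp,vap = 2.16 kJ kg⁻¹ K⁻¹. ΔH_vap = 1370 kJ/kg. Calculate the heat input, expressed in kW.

liquid -41.4→-33.3 °C: 38.07 kJ/kg
vaporisation at -33.3 °C: 1370 kJ/kg
vapour -33.3→60.8 °C: 203.26 kJ/kg
Δh = 38.07 + 1370 + 203.26 = 1611.3 kJ/kg
Q = ṁ·Δh = 675.3 kg/h × 1611.3 kJ/kg = 1.0881e+06 kJ/h
|Q| = 302.26 kW

Q = 302 kW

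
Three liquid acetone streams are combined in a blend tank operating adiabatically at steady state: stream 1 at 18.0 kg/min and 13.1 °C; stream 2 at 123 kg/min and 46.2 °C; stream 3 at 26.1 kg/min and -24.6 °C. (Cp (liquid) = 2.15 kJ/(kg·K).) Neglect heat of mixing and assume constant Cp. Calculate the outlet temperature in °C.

T_out = 31.6 °C

Energy balance with Q = 0: Σ ṁᵢCp,ᵢ(T_out − Tᵢ) = 0
Σ ṁᵢCp,ᵢTᵢ = 18.0×2.15×13.1 + 123×2.15×46.2 + 26.1×2.15×-24.6 = 11344
Σ ṁᵢCp,ᵢ = 18.0×2.15 + 123×2.15 + 26.1×2.15 = 359.26
T_out = 11344 / 359.26 = 31.576 °C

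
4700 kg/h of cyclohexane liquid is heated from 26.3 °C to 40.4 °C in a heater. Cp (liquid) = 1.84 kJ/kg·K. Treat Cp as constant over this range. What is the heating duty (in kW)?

Q = 33.9 kW

Q = ṁ·Cp·ΔT = 4700 × 1.84 × (40.4 − 26.3) = 121940 kJ/h
Converting: 121940 / 3600 s = 33.871 kW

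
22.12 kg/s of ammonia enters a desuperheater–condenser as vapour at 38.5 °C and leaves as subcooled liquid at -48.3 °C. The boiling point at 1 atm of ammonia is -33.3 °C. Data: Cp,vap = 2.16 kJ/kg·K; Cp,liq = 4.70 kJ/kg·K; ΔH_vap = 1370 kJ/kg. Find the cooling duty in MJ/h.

vapour 38.5→-33.3 °C: -155.09 kJ/kg
condensation at -33.3 °C: -1370 kJ/kg
liquid -33.3→-48.3 °C: -70.5 kJ/kg
Δh = -155.09 + -1370 + -70.5 = -1595.6 kJ/kg
Q = ṁ·Δh = 22.12 kg/s × -1595.6 kJ/kg = -35294 kJ/s
|Q| = 35294 kW = 127060 MJ/h

Q_c = 127000 MJ/h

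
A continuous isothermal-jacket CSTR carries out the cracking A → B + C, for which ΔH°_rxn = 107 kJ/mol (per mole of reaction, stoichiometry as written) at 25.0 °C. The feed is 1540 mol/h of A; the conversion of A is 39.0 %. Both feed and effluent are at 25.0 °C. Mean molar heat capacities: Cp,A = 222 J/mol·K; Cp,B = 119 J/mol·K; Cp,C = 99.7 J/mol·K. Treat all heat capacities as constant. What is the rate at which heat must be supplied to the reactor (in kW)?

Extent of reaction ξ = 0.390 × 1540 = 600.6 mol/h
Reaction term: ξ·ΔH°_rxn = 600.6 × 107 = 64264 kJ/h
Q = ΔH = 64264 kJ/h = 17.851 kW
Heat supplied = 17.851 kW

Q_in = 17.9 kW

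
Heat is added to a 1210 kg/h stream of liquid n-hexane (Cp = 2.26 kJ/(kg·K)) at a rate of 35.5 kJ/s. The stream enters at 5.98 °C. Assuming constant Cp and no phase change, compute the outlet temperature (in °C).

Q = 35.5 kJ/s = 127800 kJ/h
ΔT = Q/(ṁ·Cp) = 127800/(1210×2.26) = 46.734 K
T_out = 5.98 + 46.734 = 52.714 °C

T_out = 52.7 °C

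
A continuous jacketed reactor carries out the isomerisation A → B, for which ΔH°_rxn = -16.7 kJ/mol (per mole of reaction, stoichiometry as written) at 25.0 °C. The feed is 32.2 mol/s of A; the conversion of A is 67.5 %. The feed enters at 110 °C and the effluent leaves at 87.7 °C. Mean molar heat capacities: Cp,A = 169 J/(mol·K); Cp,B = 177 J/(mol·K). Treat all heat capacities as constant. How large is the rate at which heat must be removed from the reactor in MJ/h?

Extent of reaction ξ = 0.675 × 32.2 = 21.735 mol/s
Reaction term: ξ·ΔH°_rxn = 21.735 × -16.7 = -362.97 kJ/s
Sensible, feed 110→25 °C: -462.55 kJ/s
Outlet flows (mol/s): A 10.465, B 21.735
Sensible, products 25→87.7 °C: 352.1 kJ/s
Q = ΔH = -473.42 kJ/s = -473.42 kW
Heat removed = 1704.3 MJ/h

Q_out = 1700 MJ/h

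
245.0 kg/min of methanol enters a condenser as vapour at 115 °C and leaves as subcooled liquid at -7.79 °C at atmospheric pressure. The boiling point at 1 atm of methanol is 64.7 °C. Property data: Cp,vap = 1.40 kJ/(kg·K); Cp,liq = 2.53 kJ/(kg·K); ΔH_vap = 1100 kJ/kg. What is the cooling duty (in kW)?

vapour 115→64.7 °C: -70.42 kJ/kg
condensation at 64.7 °C: -1100 kJ/kg
liquid 64.7→-7.79 °C: -183.4 kJ/kg
Δh = -70.42 + -1100 + -183.4 = -1353.8 kJ/kg
Q = ṁ·Δh = 245.0 kg/min × -1353.8 kJ/kg = -331690 kJ/min
|Q| = 5528.1 kW

Q_c = 5530 kW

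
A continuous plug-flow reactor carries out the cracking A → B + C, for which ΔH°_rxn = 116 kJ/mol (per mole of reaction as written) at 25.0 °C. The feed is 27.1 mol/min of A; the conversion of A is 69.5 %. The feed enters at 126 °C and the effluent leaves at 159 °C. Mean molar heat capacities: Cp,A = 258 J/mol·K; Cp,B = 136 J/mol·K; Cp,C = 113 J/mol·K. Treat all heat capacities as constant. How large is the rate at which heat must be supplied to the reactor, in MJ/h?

Q_in = 144 MJ/h

Extent of reaction ξ = 0.695 × 27.1 = 18.834 mol/min
Reaction term: ξ·ΔH°_rxn = 18.834 × 116 = 2184.8 kJ/min
Sensible, feed 126→25 °C: -706.17 kJ/min
Outlet flows (mol/min): A 8.2655, B 18.834, C 18.834
Sensible, products 25→159 °C: 914.19 kJ/min
Q = ΔH = 2392.8 kJ/min = 39.88 kW
Heat supplied = 143.57 MJ/h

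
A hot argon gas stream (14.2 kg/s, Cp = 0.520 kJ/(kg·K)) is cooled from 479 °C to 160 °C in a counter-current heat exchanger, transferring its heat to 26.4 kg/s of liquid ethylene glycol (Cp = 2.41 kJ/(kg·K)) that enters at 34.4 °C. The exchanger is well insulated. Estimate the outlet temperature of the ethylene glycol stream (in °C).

Heat released by hot stream: Q = 14.2 × 0.520 × (479 − 160) = 2355.5 kJ/s
Energy balance on cold side (adiabatic exchanger): Q = ṁ_c·Cp_c·(T_c,out − T_c,in)
T_c,out = 34.4 + 2355.5/(26.4 × 2.41) = 71.422 °C

T_c,out = 71.4 °C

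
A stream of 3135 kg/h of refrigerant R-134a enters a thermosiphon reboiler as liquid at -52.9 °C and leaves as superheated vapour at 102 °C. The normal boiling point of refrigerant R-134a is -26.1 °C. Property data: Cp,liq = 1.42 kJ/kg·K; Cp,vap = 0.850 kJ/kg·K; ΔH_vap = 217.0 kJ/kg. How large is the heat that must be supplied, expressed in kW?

liquid -52.9→-26.1 °C: 38.056 kJ/kg
vaporisation at -26.1 °C: 217 kJ/kg
vapour -26.1→102 °C: 108.88 kJ/kg
Δh = 38.056 + 217 + 108.88 = 363.94 kJ/kg
Q = ṁ·Δh = 3135 kg/h × 363.94 kJ/kg = 1.141e+06 kJ/h
|Q| = 316.93 kW

Q = 317 kW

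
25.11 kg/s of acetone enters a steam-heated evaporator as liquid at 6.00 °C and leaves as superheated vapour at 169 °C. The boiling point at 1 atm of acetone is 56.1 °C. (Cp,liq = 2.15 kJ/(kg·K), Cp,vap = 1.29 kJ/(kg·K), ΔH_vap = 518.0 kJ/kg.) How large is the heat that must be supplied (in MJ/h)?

Q = 69700 MJ/h

liquid 6.00→56.1 °C: 107.72 kJ/kg
vaporisation at 56.1 °C: 518 kJ/kg
vapour 56.1→169 °C: 145.64 kJ/kg
Δh = 107.72 + 518 + 145.64 = 771.36 kJ/kg
Q = ṁ·Δh = 25.11 kg/s × 771.36 kJ/kg = 19369 kJ/s
|Q| = 19369 kW = 69727 MJ/h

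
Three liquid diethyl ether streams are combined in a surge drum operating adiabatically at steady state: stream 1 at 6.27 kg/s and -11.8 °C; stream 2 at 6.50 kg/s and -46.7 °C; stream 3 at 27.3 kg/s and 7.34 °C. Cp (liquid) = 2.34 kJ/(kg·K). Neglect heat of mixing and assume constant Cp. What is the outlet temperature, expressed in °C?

Adiabatic, steady state ⇒ Σ ṁᵢCp,ᵢ(T_out − Tᵢ) = 0
T_out = Σ ṁᵢCp,ᵢTᵢ / Σ ṁᵢCp,ᵢ
      = -414.54 / 93.764 = -4.4211 °C

T_out = -4.42 °C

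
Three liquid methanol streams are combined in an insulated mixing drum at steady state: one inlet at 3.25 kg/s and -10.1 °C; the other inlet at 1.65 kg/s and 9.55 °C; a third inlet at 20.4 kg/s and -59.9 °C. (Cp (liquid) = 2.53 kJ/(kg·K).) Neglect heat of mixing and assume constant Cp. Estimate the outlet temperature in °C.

T_out = -49.0 °C

Adiabatic, steady state ⇒ Σ ṁᵢCp,ᵢ(T_out − Tᵢ) = 0
Σ ṁᵢCp,ᵢTᵢ = 3.25×2.53×-10.1 + 1.65×2.53×9.55 + 20.4×2.53×-59.9 = -3134.7
Σ ṁᵢCp,ᵢ = 3.25×2.53 + 1.65×2.53 + 20.4×2.53 = 64.009
T_out = -3134.7 / 64.009 = -48.973 °C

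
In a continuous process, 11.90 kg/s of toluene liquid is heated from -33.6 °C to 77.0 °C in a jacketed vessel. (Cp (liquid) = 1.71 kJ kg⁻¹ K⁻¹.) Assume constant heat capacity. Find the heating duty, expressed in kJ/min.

Q = 135000 kJ/min

Q = ṁ·Cp·ΔT = 11.90 × 1.71 × (77.0 − -33.6) = 2250.6 kJ/s
Heating duty = 135040 kJ/min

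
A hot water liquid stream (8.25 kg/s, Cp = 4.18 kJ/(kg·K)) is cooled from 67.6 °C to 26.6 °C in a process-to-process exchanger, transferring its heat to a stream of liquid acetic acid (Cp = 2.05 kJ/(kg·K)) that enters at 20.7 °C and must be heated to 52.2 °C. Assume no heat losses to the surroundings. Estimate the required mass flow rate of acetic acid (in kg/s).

ṁ_c = 21.9 kg/s

Heat released by hot stream: Q = 8.25 × 4.18 × (67.6 − 26.6) = 1413.9 kJ/s
Energy balance on cold side (adiabatic exchanger): Q = ṁ_c·Cp_c·(T_c,out − T_c,in)
ṁ_c = 1413.9 / [2.05 × (52.2 − 20.7)] = 21.895 kg/s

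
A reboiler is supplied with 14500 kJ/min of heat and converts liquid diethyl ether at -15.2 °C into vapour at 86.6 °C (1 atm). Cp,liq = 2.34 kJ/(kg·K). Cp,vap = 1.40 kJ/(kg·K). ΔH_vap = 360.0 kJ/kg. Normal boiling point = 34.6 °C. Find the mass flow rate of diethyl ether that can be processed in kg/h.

Δh = 2.34×(34.6−-15.2) + 360.0 + 1.40×(86.6−34.6) = 549.33 kJ/kg
Q = 14500 kJ/min = 241.67 kJ/s = 870000 kJ/h
ṁ = Q/Δh = 870000 / 549.33 = 1583.7 kg/h

ṁ = 1580 kg/h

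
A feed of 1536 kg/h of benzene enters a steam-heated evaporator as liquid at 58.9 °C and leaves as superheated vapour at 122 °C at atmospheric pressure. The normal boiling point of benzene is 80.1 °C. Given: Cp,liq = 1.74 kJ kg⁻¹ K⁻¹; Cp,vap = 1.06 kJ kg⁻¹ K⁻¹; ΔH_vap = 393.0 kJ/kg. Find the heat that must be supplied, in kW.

Q = 202 kW

liquid 58.9→80.1 °C: 36.888 kJ/kg
vaporisation at 80.1 °C: 393 kJ/kg
vapour 80.1→122 °C: 44.414 kJ/kg
Δh = 36.888 + 393 + 44.414 = 474.3 kJ/kg
Q = ṁ·Δh = 1536 kg/h × 474.3 kJ/kg = 728530 kJ/h
|Q| = 202.37 kW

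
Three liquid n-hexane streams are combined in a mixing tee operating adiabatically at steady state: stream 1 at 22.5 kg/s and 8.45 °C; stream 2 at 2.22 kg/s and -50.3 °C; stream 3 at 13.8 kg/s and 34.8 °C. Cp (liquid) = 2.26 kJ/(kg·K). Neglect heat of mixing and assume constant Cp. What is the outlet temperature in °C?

T_out = 14.5 °C

Energy balance with Q = 0: Σ ṁᵢCp,ᵢ(T_out − Tᵢ) = 0
T_out = Σ ṁᵢCp,ᵢTᵢ / Σ ṁᵢCp,ᵢ
      = 1262.7 / 87.055 = 14.504 °C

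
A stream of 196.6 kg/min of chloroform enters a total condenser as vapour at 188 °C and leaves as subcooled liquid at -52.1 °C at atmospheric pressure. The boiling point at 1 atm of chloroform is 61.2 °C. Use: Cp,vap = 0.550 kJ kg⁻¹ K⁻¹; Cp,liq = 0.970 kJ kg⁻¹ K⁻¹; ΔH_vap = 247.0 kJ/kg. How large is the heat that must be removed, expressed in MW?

vapour 188→61.2 °C: -69.74 kJ/kg
condensation at 61.2 °C: -247 kJ/kg
liquid 61.2→-52.1 °C: -109.9 kJ/kg
Δh = -69.74 + -247 + -109.9 = -426.64 kJ/kg
Q = ṁ·Δh = 196.6 kg/min × -426.64 kJ/kg = -83878 kJ/min
|Q| = 1398 kW = 1.398 MW

Q_c = 1.40 MW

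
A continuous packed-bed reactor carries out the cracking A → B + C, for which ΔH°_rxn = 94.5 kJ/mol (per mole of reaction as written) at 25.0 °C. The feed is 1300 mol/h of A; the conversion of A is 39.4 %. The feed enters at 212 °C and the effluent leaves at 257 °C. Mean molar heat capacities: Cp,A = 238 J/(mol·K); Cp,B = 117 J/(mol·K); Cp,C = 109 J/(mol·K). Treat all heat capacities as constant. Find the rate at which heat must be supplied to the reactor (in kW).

Q_in = 16.9 kW

Extent of reaction ξ = 0.394 × 1300 = 512.2 mol/h
Reaction term: ξ·ΔH°_rxn = 512.2 × 94.5 = 48403 kJ/h
Sensible, feed 212→25 °C: -57858 kJ/h
Outlet flows (mol/h): A 787.8, B 512.2, C 512.2
Sensible, products 25→257 °C: 70355 kJ/h
Q = ΔH = 60900 kJ/h = 16.917 kW
Heat supplied = 16.917 kW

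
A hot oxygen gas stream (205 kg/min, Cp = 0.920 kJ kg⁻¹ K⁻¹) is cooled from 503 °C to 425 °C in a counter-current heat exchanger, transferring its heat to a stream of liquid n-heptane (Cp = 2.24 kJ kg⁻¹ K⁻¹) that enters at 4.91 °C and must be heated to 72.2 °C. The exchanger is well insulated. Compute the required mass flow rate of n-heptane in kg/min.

Heat released by hot stream: Q = 205 × 0.920 × (503 − 425) = 14711 kJ/min
Energy balance on cold side (adiabatic exchanger): Q = ṁ_c·Cp_c·(T_c,out − T_c,in)
ṁ_c = 14711 / [2.24 × (72.2 − 4.91)] = 97.597 kg/min

ṁ_c = 97.6 kg/min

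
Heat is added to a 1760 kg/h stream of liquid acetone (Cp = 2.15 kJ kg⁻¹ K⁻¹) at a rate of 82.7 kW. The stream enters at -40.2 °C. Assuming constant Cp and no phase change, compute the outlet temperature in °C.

T_out = 38.5 °C

Q = 82.7 kW = 297720 kJ/h
ΔT = Q/(ṁ·Cp) = 297720/(1760×2.15) = 78.679 K
T_out = -40.2 + 78.679 = 38.479 °C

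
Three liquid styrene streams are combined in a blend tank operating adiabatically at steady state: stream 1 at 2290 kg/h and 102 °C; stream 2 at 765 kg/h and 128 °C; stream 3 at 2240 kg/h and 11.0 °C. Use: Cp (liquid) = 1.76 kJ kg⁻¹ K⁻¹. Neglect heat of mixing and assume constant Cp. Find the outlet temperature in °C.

Energy balance with Q = 0: Σ ṁᵢCp,ᵢ(T_out − Tᵢ) = 0
Σ ṁᵢCp,ᵢTᵢ = 2290×1.76×102 + 765×1.76×128 + 2240×1.76×11.0 = 626810
Σ ṁᵢCp,ᵢ = 2290×1.76 + 765×1.76 + 2240×1.76 = 9319.2
T_out = 626810 / 9319.2 = 67.26 °C

T_out = 67.3 °C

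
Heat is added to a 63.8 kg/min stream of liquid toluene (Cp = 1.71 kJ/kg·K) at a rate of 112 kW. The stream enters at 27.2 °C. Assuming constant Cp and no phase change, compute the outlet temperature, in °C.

Q = 112 kW = 6720 kJ/min
ΔT = Q/(ṁ·Cp) = 6720/(63.8×1.71) = 61.596 K
T_out = 27.2 + 61.596 = 88.796 °C

T_out = 88.8 °C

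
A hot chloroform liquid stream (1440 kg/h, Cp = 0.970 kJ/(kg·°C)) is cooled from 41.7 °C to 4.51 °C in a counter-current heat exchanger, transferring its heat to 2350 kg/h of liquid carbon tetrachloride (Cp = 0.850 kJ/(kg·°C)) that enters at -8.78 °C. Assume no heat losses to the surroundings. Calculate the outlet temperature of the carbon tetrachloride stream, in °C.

T_c,out = 17.2 °C

Heat released by hot stream: Q = 1440 × 0.970 × (41.7 − 4.51) = 51947 kJ/h
Energy balance on cold side (adiabatic exchanger): Q = ṁ_c·Cp_c·(T_c,out − T_c,in)
T_c,out = -8.78 + 51947/(2350 × 0.850) = 17.226 °C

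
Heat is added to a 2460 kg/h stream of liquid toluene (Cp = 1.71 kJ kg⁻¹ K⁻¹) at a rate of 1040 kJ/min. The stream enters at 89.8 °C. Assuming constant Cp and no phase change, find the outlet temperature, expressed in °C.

Q = 1040 kJ/min = 62400 kJ/h
ΔT = Q/(ṁ·Cp) = 62400/(2460×1.71) = 14.834 K
T_out = 89.8 + 14.834 = 104.63 °C

T_out = 105 °C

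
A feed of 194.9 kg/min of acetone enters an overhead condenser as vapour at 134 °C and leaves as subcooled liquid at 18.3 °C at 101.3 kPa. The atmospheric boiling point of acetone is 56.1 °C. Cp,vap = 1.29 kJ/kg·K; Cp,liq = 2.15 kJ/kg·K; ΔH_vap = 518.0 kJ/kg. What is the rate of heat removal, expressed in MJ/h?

vapour 134→56.1 °C: -100.49 kJ/kg
condensation at 56.1 °C: -518 kJ/kg
liquid 56.1→18.3 °C: -81.27 kJ/kg
Δh = -100.49 + -518 + -81.27 = -699.76 kJ/kg
Q = ṁ·Δh = 194.9 kg/min × -699.76 kJ/kg = -136380 kJ/min
|Q| = 2273.1 kW = 8183 MJ/h

Q_c = 8180 MJ/h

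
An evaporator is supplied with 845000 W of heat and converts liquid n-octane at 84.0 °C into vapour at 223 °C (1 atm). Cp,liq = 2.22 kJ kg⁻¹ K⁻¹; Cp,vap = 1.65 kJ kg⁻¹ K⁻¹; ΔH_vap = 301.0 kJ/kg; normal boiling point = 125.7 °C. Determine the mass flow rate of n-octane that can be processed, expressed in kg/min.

ṁ = 91.5 kg/min

Δh = 2.22×(125.7−84.0) + 301.0 + 1.65×(223−125.7) = 554.12 kJ/kg
Q = 845000 W = 845 kJ/s = 50700 kJ/min
ṁ = Q/Δh = 50700 / 554.12 = 91.497 kg/min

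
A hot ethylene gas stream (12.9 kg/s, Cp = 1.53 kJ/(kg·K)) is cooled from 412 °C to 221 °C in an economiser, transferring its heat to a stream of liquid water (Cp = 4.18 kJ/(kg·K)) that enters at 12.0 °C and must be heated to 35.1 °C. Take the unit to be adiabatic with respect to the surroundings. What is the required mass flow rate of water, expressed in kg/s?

Heat released by hot stream: Q = 12.9 × 1.53 × (412 − 221) = 3769.8 kJ/s
Energy balance on cold side (adiabatic exchanger): Q = ṁ_c·Cp_c·(T_c,out − T_c,in)
ṁ_c = 3769.8 / [4.18 × (35.1 − 12.0)] = 39.041 kg/s

ṁ_c = 39.0 kg/s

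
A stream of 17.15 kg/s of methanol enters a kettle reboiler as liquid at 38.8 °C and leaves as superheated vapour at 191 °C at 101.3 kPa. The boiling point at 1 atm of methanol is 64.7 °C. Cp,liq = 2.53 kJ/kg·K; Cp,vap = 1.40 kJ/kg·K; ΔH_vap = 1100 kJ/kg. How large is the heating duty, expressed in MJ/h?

liquid 38.8→64.7 °C: 65.527 kJ/kg
vaporisation at 64.7 °C: 1100 kJ/kg
vapour 64.7→191 °C: 176.82 kJ/kg
Δh = 65.527 + 1100 + 176.82 = 1342.3 kJ/kg
Q = ṁ·Δh = 17.15 kg/s × 1342.3 kJ/kg = 23021 kJ/s
|Q| = 23021 kW = 82877 MJ/h

Q = 82900 MJ/h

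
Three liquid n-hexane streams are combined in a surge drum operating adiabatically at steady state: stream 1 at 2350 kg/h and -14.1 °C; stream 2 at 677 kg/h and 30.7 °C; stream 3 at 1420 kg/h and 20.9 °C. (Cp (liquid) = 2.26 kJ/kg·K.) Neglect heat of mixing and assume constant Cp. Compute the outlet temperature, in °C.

No heat crosses the boundary, so H_out = H_in.
T_out = Σ ṁᵢCp,ᵢTᵢ / Σ ṁᵢCp,ᵢ
      = 39159 / 10050 = 3.8963 °C

T_out = 3.90 °C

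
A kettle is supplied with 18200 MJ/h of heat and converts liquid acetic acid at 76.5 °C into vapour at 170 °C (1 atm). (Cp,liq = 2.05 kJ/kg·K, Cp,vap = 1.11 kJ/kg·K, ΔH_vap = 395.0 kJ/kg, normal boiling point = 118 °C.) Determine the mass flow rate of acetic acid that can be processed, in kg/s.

ṁ = 9.40 kg/s

Δh = 2.05×(118−76.5) + 395.0 + 1.11×(170−118) = 537.79 kJ/kg
Q = 18200 MJ/h = 5055.6 kJ/s = 5055.6 kJ/s
ṁ = Q/Δh = 5055.6 / 537.79 = 9.4005 kg/s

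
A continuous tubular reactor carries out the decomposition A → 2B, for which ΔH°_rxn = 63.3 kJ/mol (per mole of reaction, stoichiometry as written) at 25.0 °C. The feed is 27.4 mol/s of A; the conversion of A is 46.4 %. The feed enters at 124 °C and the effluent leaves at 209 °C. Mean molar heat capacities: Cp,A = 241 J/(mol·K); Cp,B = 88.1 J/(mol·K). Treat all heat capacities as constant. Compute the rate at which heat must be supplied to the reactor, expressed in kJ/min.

Q_in = 72900 kJ/min

Extent of reaction ξ = 0.464 × 27.4 = 12.714 mol/s
Reaction term: ξ·ΔH°_rxn = 12.714 × 63.3 = 804.77 kJ/s
Sensible, feed 124→25 °C: -653.74 kJ/s
Outlet flows (mol/s): A 14.686, B 25.427
Sensible, products 25→209 °C: 1063.4 kJ/s
Q = ΔH = 1214.5 kJ/s = 1214.5 kW
Heat supplied = 72868 kJ/min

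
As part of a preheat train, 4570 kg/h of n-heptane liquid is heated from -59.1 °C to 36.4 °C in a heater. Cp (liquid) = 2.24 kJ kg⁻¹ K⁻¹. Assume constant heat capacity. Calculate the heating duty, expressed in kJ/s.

Q = ṁ·Cp·ΔT = 4570 × 2.24 × (36.4 − -59.1) = 977610 kJ/h
Converting: 977610 / 3600 s = 271.56 kW

Q = 272 kJ/s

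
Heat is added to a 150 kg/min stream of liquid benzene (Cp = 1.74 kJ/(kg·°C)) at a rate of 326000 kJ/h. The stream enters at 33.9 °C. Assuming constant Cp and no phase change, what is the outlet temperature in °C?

Q = 326000 kJ/h = 5433.3 kJ/min
ΔT = Q/(ṁ·Cp) = 5433.3/(150×1.74) = 20.817 K
T_out = 33.9 + 20.817 = 54.717 °C

T_out = 54.7 °C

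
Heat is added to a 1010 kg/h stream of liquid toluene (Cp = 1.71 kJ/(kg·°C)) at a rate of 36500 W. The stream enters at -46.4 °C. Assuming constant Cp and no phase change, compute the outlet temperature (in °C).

Q = 36500 W = 131400 kJ/h
ΔT = Q/(ṁ·Cp) = 131400/(1010×1.71) = 76.081 K
T_out = -46.4 + 76.081 = 29.681 °C

T_out = 29.7 °C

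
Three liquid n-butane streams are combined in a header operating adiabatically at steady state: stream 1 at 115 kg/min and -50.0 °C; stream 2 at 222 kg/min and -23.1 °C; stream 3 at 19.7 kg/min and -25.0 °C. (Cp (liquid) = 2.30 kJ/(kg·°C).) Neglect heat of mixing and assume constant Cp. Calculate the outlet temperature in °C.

Energy balance with Q = 0: Σ ṁᵢCp,ᵢ(T_out − Tᵢ) = 0
Σ ṁᵢCp,ᵢTᵢ = 115×2.30×-50.0 + 222×2.30×-23.1 + 19.7×2.30×-25.0 = -26153
Σ ṁᵢCp,ᵢ = 115×2.30 + 222×2.30 + 19.7×2.30 = 820.41
T_out = -26153 / 820.41 = -31.877 °C

T_out = -31.9 °C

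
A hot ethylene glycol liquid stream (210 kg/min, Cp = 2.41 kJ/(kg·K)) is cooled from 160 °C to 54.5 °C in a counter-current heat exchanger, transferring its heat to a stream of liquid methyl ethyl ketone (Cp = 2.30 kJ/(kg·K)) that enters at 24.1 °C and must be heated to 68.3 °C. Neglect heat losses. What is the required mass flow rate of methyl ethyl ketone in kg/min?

Heat released by hot stream: Q = 210 × 2.41 × (160 − 54.5) = 53394 kJ/min
Energy balance on cold side (adiabatic exchanger): Q = ṁ_c·Cp_c·(T_c,out − T_c,in)
ṁ_c = 53394 / [2.30 × (68.3 − 24.1)] = 525.22 kg/min

ṁ_c = 525 kg/min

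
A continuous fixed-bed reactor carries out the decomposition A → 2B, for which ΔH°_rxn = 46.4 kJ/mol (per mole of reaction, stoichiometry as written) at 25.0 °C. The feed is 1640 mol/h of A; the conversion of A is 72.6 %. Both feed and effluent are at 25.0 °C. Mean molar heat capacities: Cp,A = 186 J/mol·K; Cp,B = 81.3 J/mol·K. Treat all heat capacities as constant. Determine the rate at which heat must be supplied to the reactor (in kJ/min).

Extent of reaction ξ = 0.726 × 1640 = 1190.6 mol/h
Reaction term: ξ·ΔH°_rxn = 1190.6 × 46.4 = 55246 kJ/h
Q = ΔH = 55246 kJ/h = 15.346 kW
Heat supplied = 920.76 kJ/min

Q_in = 921 kJ/min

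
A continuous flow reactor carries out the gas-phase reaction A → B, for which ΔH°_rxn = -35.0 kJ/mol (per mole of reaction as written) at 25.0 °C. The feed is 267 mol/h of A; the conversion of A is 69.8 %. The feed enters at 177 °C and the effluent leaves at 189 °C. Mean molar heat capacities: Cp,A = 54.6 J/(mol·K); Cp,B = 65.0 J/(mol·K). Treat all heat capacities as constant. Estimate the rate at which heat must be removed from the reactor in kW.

Q_out = 1.68 kW

Extent of reaction ξ = 0.698 × 267 = 186.37 mol/h
Reaction term: ξ·ΔH°_rxn = 186.37 × -35.0 = -6522.8 kJ/h
Sensible, feed 177→25 °C: -2215.9 kJ/h
Outlet flows (mol/h): A 80.634, B 186.37
Sensible, products 25→189 °C: 2708.7 kJ/h
Q = ΔH = -6030 kJ/h = -1.675 kW
Heat removed = 1.675 kW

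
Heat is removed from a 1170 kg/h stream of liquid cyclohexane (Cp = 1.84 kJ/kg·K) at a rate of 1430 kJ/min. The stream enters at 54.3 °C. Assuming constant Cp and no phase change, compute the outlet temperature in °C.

T_out = 14.4 °C

Q = 1430 kJ/min = 85800 kJ/h
ΔT = Q/(ṁ·Cp) = 85800/(1170×1.84) = 39.855 K
T_out = 54.3 − 39.855 = 14.445 °C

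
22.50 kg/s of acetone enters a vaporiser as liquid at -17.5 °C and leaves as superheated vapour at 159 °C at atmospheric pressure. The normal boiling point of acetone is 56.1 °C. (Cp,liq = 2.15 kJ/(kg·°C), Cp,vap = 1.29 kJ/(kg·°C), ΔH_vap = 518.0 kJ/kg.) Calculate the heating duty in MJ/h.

Q = 65500 MJ/h

liquid -17.5→56.1 °C: 158.24 kJ/kg
vaporisation at 56.1 °C: 518 kJ/kg
vapour 56.1→159 °C: 132.74 kJ/kg
Δh = 158.24 + 518 + 132.74 = 808.98 kJ/kg
Q = ṁ·Δh = 22.50 kg/s × 808.98 kJ/kg = 18202 kJ/s
|Q| = 18202 kW = 65527 MJ/h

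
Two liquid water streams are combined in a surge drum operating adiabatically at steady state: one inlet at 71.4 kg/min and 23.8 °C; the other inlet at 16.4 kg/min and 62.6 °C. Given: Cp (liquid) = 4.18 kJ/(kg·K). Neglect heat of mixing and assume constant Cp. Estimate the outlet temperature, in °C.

T_out = 31.0 °C

Energy balance with Q = 0: Σ ṁᵢCp,ᵢ(T_out − Tᵢ) = 0
T_out = Σ ṁᵢCp,ᵢTᵢ / Σ ṁᵢCp,ᵢ
      = 11395 / 367 = 31.047 °C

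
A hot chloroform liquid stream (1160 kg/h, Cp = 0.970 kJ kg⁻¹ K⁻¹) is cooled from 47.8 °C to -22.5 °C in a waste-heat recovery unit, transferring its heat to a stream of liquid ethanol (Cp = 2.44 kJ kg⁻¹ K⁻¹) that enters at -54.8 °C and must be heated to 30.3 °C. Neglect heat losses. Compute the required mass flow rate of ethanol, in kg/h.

Heat released by hot stream: Q = 1160 × 0.970 × (47.8 − -22.5) = 79102 kJ/h
Energy balance on cold side (adiabatic exchanger): Q = ṁ_c·Cp_c·(T_c,out − T_c,in)
ṁ_c = 79102 / [2.44 × (30.3 − -54.8)] = 380.95 kg/h

ṁ_c = 381 kg/h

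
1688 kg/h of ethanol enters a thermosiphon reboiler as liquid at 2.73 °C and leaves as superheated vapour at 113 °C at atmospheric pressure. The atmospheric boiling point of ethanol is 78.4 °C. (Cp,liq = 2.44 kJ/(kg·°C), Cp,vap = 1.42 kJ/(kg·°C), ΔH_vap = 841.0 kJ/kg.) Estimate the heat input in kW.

liquid 2.73→78.4 °C: 184.63 kJ/kg
vaporisation at 78.4 °C: 841 kJ/kg
vapour 78.4→113 °C: 49.132 kJ/kg
Δh = 184.63 + 841 + 49.132 = 1074.8 kJ/kg
Q = ṁ·Δh = 1688 kg/h × 1074.8 kJ/kg = 1.8142e+06 kJ/h
|Q| = 503.95 kW

Q = 504 kW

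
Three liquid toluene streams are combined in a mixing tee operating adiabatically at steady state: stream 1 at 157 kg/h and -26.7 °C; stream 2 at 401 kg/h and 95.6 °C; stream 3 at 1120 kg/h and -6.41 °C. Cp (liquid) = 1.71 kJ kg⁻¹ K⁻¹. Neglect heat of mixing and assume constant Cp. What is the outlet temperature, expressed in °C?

No heat crosses the boundary, so H_out = H_in.
Σ ṁᵢCp,ᵢTᵢ = 157×1.71×-26.7 + 401×1.71×95.6 + 1120×1.71×-6.41 = 46109
Σ ṁᵢCp,ᵢ = 157×1.71 + 401×1.71 + 1120×1.71 = 2869.4
T_out = 46109 / 2869.4 = 16.069 °C

T_out = 16.1 °C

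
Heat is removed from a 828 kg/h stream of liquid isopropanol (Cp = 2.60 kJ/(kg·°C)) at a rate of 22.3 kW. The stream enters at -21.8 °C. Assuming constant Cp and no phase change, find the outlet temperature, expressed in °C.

Q = 22.3 kW = 80280 kJ/h
ΔT = Q/(ṁ·Cp) = 80280/(828×2.60) = 37.291 K
T_out = -21.8 − 37.291 = -59.091 °C

T_out = -59.1 °C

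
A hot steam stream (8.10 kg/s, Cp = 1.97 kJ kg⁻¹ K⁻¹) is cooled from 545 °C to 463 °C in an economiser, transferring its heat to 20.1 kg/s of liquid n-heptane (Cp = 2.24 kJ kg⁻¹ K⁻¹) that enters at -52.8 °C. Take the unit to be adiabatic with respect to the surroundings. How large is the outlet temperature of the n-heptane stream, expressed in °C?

T_c,out = -23.7 °C

Heat released by hot stream: Q = 8.10 × 1.97 × (545 − 463) = 1308.5 kJ/s
Energy balance on cold side (adiabatic exchanger): Q = ṁ_c·Cp_c·(T_c,out − T_c,in)
T_c,out = -52.8 + 1308.5/(20.1 × 2.24) = -23.738 °C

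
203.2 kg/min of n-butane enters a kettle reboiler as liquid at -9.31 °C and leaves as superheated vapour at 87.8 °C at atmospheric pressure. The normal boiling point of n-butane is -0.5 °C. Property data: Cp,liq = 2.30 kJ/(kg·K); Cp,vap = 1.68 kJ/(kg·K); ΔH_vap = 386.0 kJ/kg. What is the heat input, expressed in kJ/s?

Q = 1880 kJ/s

liquid -9.31→-0.5 °C: 20.263 kJ/kg
vaporisation at -0.5 °C: 386 kJ/kg
vapour -0.5→87.8 °C: 148.34 kJ/kg
Δh = 20.263 + 386 + 148.34 = 554.61 kJ/kg
Q = ṁ·Δh = 203.2 kg/min × 554.61 kJ/kg = 112700 kJ/min
|Q| = 1878.3 kW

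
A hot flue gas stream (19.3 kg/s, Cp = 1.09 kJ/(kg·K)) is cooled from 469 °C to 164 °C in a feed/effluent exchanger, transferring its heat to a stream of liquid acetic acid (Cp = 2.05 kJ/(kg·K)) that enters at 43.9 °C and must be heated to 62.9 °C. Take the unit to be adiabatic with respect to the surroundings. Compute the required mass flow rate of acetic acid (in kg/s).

ṁ_c = 165 kg/s

Heat released by hot stream: Q = 19.3 × 1.09 × (469 − 164) = 6416.3 kJ/s
Energy balance on cold side (adiabatic exchanger): Q = ṁ_c·Cp_c·(T_c,out − T_c,in)
ṁ_c = 6416.3 / [2.05 × (62.9 − 43.9)] = 164.73 kg/s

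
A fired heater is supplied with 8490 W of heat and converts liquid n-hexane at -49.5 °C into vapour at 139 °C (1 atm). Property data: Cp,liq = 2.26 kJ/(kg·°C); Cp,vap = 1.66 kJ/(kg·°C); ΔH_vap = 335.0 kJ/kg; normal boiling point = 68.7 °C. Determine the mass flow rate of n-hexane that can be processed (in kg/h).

Δh = 2.26×(68.7−-49.5) + 335.0 + 1.66×(139−68.7) = 718.83 kJ/kg
Q = 8490 W = 8.49 kJ/s = 30564 kJ/h
ṁ = Q/Δh = 30564 / 718.83 = 42.519 kg/h

ṁ = 42.5 kg/h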